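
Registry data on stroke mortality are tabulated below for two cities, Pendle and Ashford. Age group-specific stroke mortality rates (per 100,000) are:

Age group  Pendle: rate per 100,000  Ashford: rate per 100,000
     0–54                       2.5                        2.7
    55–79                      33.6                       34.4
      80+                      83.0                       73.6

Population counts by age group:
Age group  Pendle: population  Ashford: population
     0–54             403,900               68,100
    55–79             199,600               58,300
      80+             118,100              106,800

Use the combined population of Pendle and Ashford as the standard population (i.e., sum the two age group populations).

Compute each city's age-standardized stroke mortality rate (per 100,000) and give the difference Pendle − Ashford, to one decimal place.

Combined standard total = 954,800; weights = 0.4943, 0.2701, 0.2355.
Pendle: 0.4943×2.5 + 0.2701×33.6 + 0.2355×83.0 = 29.8619 per 100,000.
Ashford: 0.4943×2.7 + 0.2701×34.4 + 0.2355×73.6 = 27.9627 per 100,000.
Difference = 29.8619 − 27.9627 = 1.8992.

1.9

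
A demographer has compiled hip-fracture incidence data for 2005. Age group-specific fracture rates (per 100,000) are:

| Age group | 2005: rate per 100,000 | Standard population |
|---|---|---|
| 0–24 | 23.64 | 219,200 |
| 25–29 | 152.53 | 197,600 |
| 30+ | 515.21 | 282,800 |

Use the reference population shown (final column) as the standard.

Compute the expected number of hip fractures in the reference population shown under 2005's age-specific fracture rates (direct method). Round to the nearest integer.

Expected hip fractures = Σ (standard pop × age-specific rate ÷ 100,000)
= 219,200×23.64/100,000 + 197,600×152.53/100,000 + 282,800×515.21/100,000
= 51.82 + 301.40 + 1457.01 = 1810.23.

1810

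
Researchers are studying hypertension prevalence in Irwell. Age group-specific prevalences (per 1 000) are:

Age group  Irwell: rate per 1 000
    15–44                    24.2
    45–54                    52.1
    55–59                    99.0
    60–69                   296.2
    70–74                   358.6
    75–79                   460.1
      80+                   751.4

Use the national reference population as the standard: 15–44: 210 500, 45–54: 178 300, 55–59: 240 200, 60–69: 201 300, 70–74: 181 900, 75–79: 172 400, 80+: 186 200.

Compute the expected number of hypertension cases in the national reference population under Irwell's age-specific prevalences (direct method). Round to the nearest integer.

382250

Expected hypertension cases = Σ (standard pop × age-specific rate ÷ 1 000)
= 210 500×24.2/1 000 + 178 300×52.1/1 000 + 240 200×99.0/1 000 + 201 300×296.2/1 000 + 181 900×358.6/1 000 + 172 400×460.1/1 000 + 186 200×751.4/1 000
= 5094.10 + 9289.43 + 23779.80 + 59625.06 + 65229.34 + 79321.24 + 139910.68 = 382249.65.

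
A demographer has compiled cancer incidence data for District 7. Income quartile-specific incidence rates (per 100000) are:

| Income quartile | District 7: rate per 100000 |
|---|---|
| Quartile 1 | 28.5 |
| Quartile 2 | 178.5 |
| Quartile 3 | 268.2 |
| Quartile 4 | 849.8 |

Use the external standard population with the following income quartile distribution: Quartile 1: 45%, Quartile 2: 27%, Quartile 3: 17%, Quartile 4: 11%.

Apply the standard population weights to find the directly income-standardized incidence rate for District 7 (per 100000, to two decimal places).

Standard weights: 0.45, 0.27, 0.17, 0.11.
Standardized rate: 0.4500×28.5 + 0.2700×178.5 + 0.1700×268.2 + 0.1100×849.8 = 200.0920 per 100000.

200.09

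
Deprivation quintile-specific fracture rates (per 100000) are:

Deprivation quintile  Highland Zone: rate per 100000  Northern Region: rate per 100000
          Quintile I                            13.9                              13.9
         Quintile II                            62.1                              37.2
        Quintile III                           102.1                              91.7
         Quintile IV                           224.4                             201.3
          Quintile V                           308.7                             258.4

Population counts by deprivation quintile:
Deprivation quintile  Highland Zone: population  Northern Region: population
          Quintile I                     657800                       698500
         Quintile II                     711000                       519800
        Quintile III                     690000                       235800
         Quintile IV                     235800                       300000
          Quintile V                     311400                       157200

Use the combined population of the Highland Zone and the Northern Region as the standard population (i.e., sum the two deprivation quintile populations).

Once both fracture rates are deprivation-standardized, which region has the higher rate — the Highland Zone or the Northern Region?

Highland Zone

Combined standard total = 4517300; weights = 0.3002, 0.2725, 0.2049, 0.1186, 0.1037.
The Highland Zone: 0.3002×13.9 + 0.2725×62.1 + 0.2049×102.1 + 0.1186×224.4 + 0.1037×308.7 = 100.6574 per 100000.
The Northern Region: 0.3002×13.9 + 0.2725×37.2 + 0.2049×91.7 + 0.1186×201.3 + 0.1037×258.4 = 83.7839 per 100000.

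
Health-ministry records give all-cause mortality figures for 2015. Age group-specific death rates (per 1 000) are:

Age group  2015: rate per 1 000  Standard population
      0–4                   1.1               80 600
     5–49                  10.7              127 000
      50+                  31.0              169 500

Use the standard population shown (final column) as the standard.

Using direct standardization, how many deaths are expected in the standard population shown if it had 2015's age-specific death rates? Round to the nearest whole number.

6702

Expected deaths = Σ (standard pop × age-specific rate ÷ 1 000)
= 80 600×1.1/1 000 + 127 000×10.7/1 000 + 169 500×31.0/1 000
= 88.66 + 1358.90 + 5254.50 = 6702.06.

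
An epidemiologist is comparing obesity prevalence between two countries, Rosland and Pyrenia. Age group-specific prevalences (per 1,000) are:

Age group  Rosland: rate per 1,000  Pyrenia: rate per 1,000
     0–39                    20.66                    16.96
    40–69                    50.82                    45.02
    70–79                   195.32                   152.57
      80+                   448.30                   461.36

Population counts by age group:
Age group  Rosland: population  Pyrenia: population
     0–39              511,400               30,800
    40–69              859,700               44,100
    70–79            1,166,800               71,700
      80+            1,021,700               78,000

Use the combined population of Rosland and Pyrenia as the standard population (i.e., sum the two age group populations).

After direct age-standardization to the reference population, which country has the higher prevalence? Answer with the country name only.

Combined standard total = 3,784,200; weights = 0.1433, 0.2388, 0.3273, 0.2906.
Rosland: 0.1433×20.66 + 0.2388×50.82 + 0.3273×195.32 + 0.2906×448.30 = 209.2998 per 1,000.
Pyrenia: 0.1433×16.96 + 0.2388×45.02 + 0.3273×152.57 + 0.2906×461.36 = 197.1884 per 1,000.
The crude rates (207.94 vs 220.09) would put Pyrenia higher, but that reflects its age composition; once standardized to a common age structure, Rosland has the higher underlying rate.

Rosland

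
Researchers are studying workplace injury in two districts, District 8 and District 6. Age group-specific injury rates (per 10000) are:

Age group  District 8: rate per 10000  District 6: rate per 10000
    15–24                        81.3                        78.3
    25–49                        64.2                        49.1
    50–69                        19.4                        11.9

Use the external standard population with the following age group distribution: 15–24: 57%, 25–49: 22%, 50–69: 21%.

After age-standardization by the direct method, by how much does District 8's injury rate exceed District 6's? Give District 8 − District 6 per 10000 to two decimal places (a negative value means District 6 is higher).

Standard weights: 0.57, 0.22, 0.21.
District 8: 0.5700×81.3 + 0.2200×64.2 + 0.2100×19.4 = 64.5390 per 10000.
District 6: 0.5700×78.3 + 0.2200×49.1 + 0.2100×11.9 = 57.9320 per 10000.
Difference = 64.5390 − 57.9320 = 6.6070.

6.61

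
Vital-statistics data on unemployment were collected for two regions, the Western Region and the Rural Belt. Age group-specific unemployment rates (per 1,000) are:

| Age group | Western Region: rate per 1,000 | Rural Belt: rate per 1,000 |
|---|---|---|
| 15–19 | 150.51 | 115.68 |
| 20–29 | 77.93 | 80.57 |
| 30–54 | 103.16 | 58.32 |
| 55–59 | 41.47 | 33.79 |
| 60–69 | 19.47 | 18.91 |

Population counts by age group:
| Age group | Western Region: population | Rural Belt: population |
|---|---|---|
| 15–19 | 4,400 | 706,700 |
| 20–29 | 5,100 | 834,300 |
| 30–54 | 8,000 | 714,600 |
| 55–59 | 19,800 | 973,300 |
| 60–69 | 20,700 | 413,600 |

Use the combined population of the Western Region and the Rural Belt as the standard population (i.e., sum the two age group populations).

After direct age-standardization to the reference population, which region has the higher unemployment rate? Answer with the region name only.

Combined standard total = 3,700,500; weights = 0.1922, 0.2268, 0.1953, 0.2684, 0.1174.
The Western Region: 0.1922×150.51 + 0.2268×77.93 + 0.1953×103.16 + 0.2684×41.47 + 0.1174×19.47 = 80.1581 per 1,000.
The Rural Belt: 0.1922×115.68 + 0.2268×80.57 + 0.1953×58.32 + 0.2684×33.79 + 0.1174×18.91 = 63.1812 per 1,000.
The crude rates (53.61 vs 63.52) would put the Rural Belt higher, but that reflects its age composition; once standardized to a common age structure, the Western Region has the higher underlying rate.

Western Region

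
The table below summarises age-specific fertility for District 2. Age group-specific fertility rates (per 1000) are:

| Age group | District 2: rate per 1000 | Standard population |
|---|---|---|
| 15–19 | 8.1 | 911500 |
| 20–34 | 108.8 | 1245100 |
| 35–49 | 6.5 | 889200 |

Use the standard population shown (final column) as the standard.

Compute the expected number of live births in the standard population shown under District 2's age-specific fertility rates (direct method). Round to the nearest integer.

Expected live births = Σ (standard pop × age-specific rate ÷ 1000)
= 911500×8.1/1000 + 1245100×108.8/1000 + 889200×6.5/1000
= 7383.15 + 135466.88 + 5779.80 = 148629.83.

148630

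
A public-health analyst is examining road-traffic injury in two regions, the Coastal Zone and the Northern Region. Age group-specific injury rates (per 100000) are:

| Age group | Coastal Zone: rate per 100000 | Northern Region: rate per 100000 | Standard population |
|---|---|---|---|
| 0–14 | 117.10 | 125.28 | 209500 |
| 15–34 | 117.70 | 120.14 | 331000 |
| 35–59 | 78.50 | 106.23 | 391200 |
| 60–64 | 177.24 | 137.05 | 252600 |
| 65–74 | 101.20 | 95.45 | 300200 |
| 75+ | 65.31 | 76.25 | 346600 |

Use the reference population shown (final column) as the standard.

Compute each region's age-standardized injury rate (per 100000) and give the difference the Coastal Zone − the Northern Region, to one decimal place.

Standard total = 1831100; weights = 0.1144, 0.1808, 0.2136, 0.1379, 0.1639, 0.1893.
The Coastal Zone: 0.1144×117.10 + 0.1808×117.70 + 0.2136×78.50 + 0.1379×177.24 + 0.1639×101.20 + 0.1893×65.31 = 104.8484 per 100000.
The Northern Region: 0.1144×125.28 + 0.1808×120.14 + 0.2136×106.23 + 0.1379×137.05 + 0.1639×95.45 + 0.1893×76.25 = 107.7335 per 100000.
Difference = 104.8484 − 107.7335 = -2.8851.

-2.9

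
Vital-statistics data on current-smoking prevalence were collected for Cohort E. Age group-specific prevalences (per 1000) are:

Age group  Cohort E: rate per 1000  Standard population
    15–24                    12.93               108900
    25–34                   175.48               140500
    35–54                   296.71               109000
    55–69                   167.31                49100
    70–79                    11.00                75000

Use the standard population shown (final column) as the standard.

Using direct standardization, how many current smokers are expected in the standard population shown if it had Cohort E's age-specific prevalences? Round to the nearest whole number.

67444

Expected current smokers = Σ (standard pop × age-specific rate ÷ 1000)
= 108900×12.93/1000 + 140500×175.48/1000 + 109000×296.71/1000 + 49100×167.31/1000 + 75000×11.00/1000
= 1408.08 + 24654.94 + 32341.39 + 8214.92 + 825.00 = 67444.33.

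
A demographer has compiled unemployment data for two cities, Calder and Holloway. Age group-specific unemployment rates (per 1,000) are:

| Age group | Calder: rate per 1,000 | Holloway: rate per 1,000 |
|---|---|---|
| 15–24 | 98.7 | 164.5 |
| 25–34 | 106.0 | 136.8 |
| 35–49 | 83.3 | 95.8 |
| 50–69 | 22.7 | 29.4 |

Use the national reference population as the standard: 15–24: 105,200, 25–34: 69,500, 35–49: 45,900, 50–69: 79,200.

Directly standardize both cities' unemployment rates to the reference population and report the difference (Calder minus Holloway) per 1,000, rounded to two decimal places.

Standard total = 299,800; weights = 0.3509, 0.2318, 0.1531, 0.2642.
Calder: 0.3509×98.7 + 0.2318×106.0 + 0.1531×83.3 + 0.2642×22.7 = 77.9571 per 1,000.
Holloway: 0.3509×164.5 + 0.2318×136.8 + 0.1531×95.8 + 0.2642×29.4 = 111.8702 per 1,000.
Difference = 77.9571 − 111.8702 = -33.9131.

-33.91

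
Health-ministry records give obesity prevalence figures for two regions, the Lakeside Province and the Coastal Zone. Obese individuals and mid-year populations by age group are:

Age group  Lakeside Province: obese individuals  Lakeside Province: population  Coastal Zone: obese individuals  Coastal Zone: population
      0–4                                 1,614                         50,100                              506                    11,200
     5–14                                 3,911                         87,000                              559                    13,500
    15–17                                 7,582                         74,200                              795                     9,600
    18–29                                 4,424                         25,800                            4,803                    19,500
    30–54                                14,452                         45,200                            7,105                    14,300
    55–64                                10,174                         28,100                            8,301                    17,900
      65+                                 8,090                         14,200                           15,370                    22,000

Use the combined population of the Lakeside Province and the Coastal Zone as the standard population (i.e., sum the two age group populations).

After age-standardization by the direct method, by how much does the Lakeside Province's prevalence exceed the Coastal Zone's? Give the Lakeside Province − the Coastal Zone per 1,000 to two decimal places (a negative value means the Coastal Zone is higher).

-51.06

Age-specific rates per 1,000 for the Lakeside Province: 32.216, 44.954, 102.183, 171.473, 319.735, 362.064, 569.718.
For the Coastal Zone: 45.179, 41.407, 82.812, 246.308, 496.853, 463.743, 698.636.
Combined standard total = 432,600; weights = 0.1417, 0.2323, 0.1937, 0.1047, 0.1375, 0.1063, 0.0837.
The Lakeside Province: 0.1417×32.216 + 0.2323×44.954 + 0.1937×102.183 + 0.1047×171.473 + 0.1375×319.735 + 0.1063×362.064 + 0.0837×569.718 = 182.9088 per 1,000.
The Coastal Zone: 0.1417×45.179 + 0.2323×41.407 + 0.1937×82.812 + 0.1047×246.308 + 0.1375×496.853 + 0.1063×463.743 + 0.0837×698.636 = 233.9665 per 1,000.
Difference = 182.9088 − 233.9665 = -51.0577.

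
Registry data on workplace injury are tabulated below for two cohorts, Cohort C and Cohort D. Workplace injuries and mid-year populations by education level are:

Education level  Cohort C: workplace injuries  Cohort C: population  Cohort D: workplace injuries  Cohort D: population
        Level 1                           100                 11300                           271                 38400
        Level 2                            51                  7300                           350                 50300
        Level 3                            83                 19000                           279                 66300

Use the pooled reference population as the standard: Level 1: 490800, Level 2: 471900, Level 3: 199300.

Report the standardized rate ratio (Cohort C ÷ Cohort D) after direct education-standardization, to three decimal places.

1.122

Education-specific rates per 10000 for Cohort C: 88.50, 69.86, 43.68.
For Cohort D: 70.57, 69.58, 42.08.
Standard total = 1162000; weights = 0.4224, 0.4061, 0.1715.
Cohort C: 0.4224×88.50 + 0.4061×69.86 + 0.1715×43.68 = 73.2429 per 10000.
Cohort D: 0.4224×70.57 + 0.4061×69.58 + 0.1715×42.08 = 65.2840 per 10000.
Ratio = 73.2429 ÷ 65.2840 = 1.12191.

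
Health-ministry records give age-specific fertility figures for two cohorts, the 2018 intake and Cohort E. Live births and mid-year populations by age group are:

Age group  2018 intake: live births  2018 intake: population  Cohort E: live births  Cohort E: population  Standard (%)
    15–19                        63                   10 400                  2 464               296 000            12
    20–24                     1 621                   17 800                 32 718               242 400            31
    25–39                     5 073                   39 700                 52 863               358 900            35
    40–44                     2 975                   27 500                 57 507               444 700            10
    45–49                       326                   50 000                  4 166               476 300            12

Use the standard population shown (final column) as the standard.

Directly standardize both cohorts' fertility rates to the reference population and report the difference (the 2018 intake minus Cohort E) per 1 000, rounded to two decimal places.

-23.09

Age-specific rates per 1 000 for the 2018 intake: 6.058, 91.067, 127.783, 108.182, 6.520.
For Cohort E: 8.324, 134.975, 147.292, 129.316, 8.747.
Standard weights: 0.12, 0.31, 0.35, 0.10, 0.12.
The 2018 intake: 0.1200×6.058 + 0.3100×91.067 + 0.3500×127.783 + 0.1000×108.182 + 0.1200×6.520 = 85.2826 per 1 000.
Cohort E: 0.1200×8.324 + 0.3100×134.975 + 0.3500×147.292 + 0.1000×129.316 + 0.1200×8.747 = 108.3746 per 1 000.
Difference = 85.2826 − 108.3746 = -23.0920.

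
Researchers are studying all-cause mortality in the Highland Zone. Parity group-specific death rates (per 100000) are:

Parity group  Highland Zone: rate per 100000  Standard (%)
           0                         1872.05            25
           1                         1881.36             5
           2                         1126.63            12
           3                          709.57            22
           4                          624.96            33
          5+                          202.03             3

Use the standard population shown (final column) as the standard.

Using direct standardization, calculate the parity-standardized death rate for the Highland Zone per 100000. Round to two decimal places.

Standard weights: 0.25, 0.05, 0.12, 0.22, 0.33, 0.03.
Standardized rate: 0.2500×1872.05 + 0.0500×1881.36 + 0.1200×1126.63 + 0.2200×709.57 + 0.3300×624.96 + 0.0300×202.03 = 1065.6792 per 100000.

1065.68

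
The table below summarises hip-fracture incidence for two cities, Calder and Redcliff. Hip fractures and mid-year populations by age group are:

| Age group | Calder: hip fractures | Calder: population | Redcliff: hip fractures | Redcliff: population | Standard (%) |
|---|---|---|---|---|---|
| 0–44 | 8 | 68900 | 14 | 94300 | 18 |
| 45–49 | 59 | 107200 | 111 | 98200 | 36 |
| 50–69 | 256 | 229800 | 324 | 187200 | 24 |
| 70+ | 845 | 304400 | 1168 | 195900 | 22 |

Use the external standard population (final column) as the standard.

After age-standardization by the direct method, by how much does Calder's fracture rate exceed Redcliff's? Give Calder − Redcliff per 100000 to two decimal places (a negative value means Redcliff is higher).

-106.36

Age-specific rates per 100000 for Calder: 11.61, 55.04, 111.40, 277.60.
For Redcliff: 14.85, 113.03, 173.08, 596.22.
Standard weights: 0.18, 0.36, 0.24, 0.22.
Calder: 0.1800×11.61 + 0.3600×55.04 + 0.2400×111.40 + 0.2200×277.60 = 109.7107 per 100000.
Redcliff: 0.1800×14.85 + 0.3600×113.03 + 0.2400×173.08 + 0.2200×596.22 = 216.0722 per 100000.
Difference = 109.7107 − 216.0722 = -106.3615.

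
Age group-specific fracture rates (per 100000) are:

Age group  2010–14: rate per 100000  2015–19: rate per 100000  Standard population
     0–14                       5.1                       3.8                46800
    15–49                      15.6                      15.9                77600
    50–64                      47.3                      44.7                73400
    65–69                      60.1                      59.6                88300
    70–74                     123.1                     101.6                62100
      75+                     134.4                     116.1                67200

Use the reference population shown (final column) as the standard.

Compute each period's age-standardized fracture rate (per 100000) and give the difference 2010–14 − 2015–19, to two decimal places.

6.83

Standard total = 415400; weights = 0.1127, 0.1868, 0.1767, 0.2126, 0.1495, 0.1618.
2010–14: 0.1127×5.1 + 0.1868×15.6 + 0.1767×47.3 + 0.2126×60.1 + 0.1495×123.1 + 0.1618×134.4 = 64.7667 per 100000.
2015–19: 0.1127×3.8 + 0.1868×15.9 + 0.1767×44.7 + 0.2126×59.6 + 0.1495×101.6 + 0.1618×116.1 = 57.9360 per 100000.
Difference = 64.7667 − 57.9360 = 6.8307.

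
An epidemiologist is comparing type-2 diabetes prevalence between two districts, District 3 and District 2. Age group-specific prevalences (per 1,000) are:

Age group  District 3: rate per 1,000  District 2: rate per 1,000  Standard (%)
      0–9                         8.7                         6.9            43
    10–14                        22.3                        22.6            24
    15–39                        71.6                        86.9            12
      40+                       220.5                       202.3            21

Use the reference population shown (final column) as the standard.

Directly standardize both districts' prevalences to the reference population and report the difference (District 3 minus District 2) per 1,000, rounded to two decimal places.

2.69

Standard weights: 0.43, 0.24, 0.12, 0.21.
District 3: 0.4300×8.7 + 0.2400×22.3 + 0.1200×71.6 + 0.2100×220.5 = 63.9900 per 1,000.
District 2: 0.4300×6.9 + 0.2400×22.6 + 0.1200×86.9 + 0.2100×202.3 = 61.3020 per 1,000.
Difference = 63.9900 − 61.3020 = 2.6880.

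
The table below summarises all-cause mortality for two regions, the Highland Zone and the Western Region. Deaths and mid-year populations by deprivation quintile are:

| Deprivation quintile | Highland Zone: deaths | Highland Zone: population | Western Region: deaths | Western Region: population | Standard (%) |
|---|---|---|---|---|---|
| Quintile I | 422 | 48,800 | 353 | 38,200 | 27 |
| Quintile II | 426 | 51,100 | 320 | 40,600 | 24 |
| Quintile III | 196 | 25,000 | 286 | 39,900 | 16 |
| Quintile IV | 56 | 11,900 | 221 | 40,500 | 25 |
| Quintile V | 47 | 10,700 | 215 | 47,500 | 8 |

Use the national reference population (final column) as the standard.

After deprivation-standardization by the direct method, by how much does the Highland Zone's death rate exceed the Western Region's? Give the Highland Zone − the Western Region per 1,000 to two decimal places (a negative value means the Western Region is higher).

-0.14

Deprivation-specific rates per 1,000 for the Highland Zone: 8.648, 8.337, 7.840, 4.706, 4.393.
For the Western Region: 9.241, 7.882, 7.168, 5.457, 4.526.
Standard weights: 0.27, 0.24, 0.16, 0.25, 0.08.
The Highland Zone: 0.2700×8.648 + 0.2400×8.337 + 0.1600×7.840 + 0.2500×4.706 + 0.0800×4.393 = 7.1179 per 1,000.
The Western Region: 0.2700×9.241 + 0.2400×7.882 + 0.1600×7.168 + 0.2500×5.457 + 0.0800×4.526 = 7.2598 per 1,000.
Difference = 7.1179 − 7.2598 = -0.1419.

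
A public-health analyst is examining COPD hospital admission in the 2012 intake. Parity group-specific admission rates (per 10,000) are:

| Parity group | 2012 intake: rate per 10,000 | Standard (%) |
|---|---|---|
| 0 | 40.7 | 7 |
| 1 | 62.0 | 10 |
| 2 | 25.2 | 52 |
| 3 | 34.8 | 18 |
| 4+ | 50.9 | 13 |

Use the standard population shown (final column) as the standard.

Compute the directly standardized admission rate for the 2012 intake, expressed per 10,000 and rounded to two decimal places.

Standard weights: 0.07, 0.10, 0.52, 0.18, 0.13.
Standardized rate: 0.0700×40.7 + 0.1000×62.0 + 0.5200×25.2 + 0.1800×34.8 + 0.1300×50.9 = 35.0340 per 10,000.

35.03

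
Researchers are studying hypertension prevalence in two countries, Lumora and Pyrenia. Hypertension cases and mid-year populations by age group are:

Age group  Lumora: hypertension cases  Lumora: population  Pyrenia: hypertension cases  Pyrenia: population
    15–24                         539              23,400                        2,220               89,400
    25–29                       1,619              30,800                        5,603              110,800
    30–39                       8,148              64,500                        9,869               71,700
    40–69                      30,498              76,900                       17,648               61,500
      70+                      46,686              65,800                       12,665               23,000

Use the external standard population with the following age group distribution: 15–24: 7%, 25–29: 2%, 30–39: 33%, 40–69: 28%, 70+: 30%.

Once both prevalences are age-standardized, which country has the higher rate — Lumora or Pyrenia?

Lumora

Age-specific rates per 1,000 for Lumora: 23.034, 52.565, 126.326, 396.593, 709.514.
For Pyrenia: 24.832, 50.569, 137.643, 286.959, 550.652.
Standard weights: 0.07, 0.02, 0.33, 0.28, 0.30.
Lumora: 0.0700×23.034 + 0.0200×52.565 + 0.3300×126.326 + 0.2800×396.593 + 0.3000×709.514 = 368.2513 per 1,000.
Pyrenia: 0.0700×24.832 + 0.0200×50.569 + 0.3300×137.643 + 0.2800×286.959 + 0.3000×550.652 = 293.7161 per 1,000.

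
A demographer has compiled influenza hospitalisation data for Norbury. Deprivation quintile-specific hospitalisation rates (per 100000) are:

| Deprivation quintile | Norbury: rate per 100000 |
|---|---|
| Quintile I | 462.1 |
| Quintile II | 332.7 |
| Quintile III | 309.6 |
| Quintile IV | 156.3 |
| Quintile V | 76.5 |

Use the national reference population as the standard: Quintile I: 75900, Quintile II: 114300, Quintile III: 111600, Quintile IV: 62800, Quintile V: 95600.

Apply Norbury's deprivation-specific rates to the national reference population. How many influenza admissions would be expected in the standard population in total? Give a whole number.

Expected influenza admissions = Σ (standard pop × deprivation-specific rate ÷ 100000)
= 75900×462.1/100000 + 114300×332.7/100000 + 111600×309.6/100000 + 62800×156.3/100000 + 95600×76.5/100000
= 350.73 + 380.28 + 345.51 + 98.16 + 73.13 = 1247.81.

1248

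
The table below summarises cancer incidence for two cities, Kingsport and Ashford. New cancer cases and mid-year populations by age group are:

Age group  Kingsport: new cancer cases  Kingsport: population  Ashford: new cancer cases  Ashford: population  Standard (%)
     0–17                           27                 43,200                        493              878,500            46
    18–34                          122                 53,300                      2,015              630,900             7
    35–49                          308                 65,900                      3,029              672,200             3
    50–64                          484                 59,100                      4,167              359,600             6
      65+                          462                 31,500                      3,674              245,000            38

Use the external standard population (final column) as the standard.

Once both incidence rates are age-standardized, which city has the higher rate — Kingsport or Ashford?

Age-specific rates per 100,000 for Kingsport: 62.50, 228.89, 467.37, 818.95, 1466.67.
For Ashford: 56.12, 319.39, 450.61, 1158.79, 1499.59.
Standard weights: 0.46, 0.07, 0.03, 0.06, 0.38.
Kingsport: 0.4600×62.50 + 0.0700×228.89 + 0.0300×467.37 + 0.0600×818.95 + 0.3800×1466.67 = 665.2641 per 100,000.
Ashford: 0.4600×56.12 + 0.0700×319.39 + 0.0300×450.61 + 0.0600×1158.79 + 0.3800×1499.59 = 701.0619 per 100,000.
The crude rates (554.55 vs 480.15) would put Kingsport higher, but that reflects its age composition; once standardized to a common age structure, Ashford has the higher underlying rate.

Ashford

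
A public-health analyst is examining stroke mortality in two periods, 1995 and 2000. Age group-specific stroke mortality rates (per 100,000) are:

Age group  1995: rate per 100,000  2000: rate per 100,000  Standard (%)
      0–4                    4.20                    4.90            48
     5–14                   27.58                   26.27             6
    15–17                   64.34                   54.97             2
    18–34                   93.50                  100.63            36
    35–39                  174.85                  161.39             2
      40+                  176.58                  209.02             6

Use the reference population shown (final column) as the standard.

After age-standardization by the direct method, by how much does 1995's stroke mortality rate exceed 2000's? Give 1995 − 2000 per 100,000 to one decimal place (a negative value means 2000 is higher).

-4.3

Standard weights: 0.48, 0.06, 0.02, 0.36, 0.02, 0.06.
1995: 0.4800×4.20 + 0.0600×27.58 + 0.0200×64.34 + 0.3600×93.50 + 0.0200×174.85 + 0.0600×176.58 = 52.7094 per 100,000.
2000: 0.4800×4.90 + 0.0600×26.27 + 0.0200×54.97 + 0.3600×100.63 + 0.0200×161.39 + 0.0600×209.02 = 57.0234 per 100,000.
Difference = 52.7094 − 57.0234 = -4.3140.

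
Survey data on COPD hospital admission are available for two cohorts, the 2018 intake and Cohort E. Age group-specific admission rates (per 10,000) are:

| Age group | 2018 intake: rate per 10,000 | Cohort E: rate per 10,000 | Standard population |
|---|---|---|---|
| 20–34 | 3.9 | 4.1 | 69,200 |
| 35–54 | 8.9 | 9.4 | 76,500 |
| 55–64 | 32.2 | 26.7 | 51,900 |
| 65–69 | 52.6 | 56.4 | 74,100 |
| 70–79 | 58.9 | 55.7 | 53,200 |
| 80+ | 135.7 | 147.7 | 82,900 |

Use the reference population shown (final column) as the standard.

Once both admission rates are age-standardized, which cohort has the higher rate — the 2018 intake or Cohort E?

Cohort E

Standard total = 407,800; weights = 0.1697, 0.1876, 0.1273, 0.1817, 0.1305, 0.2033.
The 2018 intake: 0.1697×3.9 + 0.1876×8.9 + 0.1273×32.2 + 0.1817×52.6 + 0.1305×58.9 + 0.2033×135.7 = 51.2569 per 10,000.
Cohort E: 0.1697×4.1 + 0.1876×9.4 + 0.1273×26.7 + 0.1817×56.4 + 0.1305×55.7 + 0.2033×147.7 = 53.3972 per 10,000.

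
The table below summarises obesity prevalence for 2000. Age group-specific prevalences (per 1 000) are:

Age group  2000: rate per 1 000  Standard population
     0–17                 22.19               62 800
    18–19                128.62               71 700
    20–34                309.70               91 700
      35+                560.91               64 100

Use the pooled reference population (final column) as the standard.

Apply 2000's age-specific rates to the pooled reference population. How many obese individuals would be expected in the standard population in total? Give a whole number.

Expected obese individuals = Σ (standard pop × age-specific rate ÷ 1 000)
= 62 800×22.19/1 000 + 71 700×128.62/1 000 + 91 700×309.70/1 000 + 64 100×560.91/1 000
= 1393.53 + 9222.05 + 28399.49 + 35954.33 = 74969.41.

74969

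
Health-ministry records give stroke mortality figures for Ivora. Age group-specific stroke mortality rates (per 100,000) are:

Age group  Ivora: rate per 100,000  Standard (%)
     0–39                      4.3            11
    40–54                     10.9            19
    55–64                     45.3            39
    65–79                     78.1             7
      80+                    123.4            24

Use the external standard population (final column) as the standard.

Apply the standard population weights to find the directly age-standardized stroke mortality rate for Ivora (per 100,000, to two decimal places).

Standard weights: 0.11, 0.19, 0.39, 0.07, 0.24.
Standardized rate: 0.1100×4.3 + 0.1900×10.9 + 0.3900×45.3 + 0.0700×78.1 + 0.2400×123.4 = 55.2940 per 100,000.

55.29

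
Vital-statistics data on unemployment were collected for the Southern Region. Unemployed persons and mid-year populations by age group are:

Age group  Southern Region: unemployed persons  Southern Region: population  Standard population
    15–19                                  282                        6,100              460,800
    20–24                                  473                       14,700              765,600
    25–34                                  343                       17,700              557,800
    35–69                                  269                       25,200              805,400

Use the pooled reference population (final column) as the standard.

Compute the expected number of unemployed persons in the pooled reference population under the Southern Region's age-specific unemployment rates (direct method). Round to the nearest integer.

65344

Age-specific rates per 1,000 for the Southern Region: 46.230, 32.177, 19.379, 10.675.
Expected unemployed persons = Σ (standard pop × age-specific rate ÷ 1,000)
= 460,800×46.230/1,000 + 765,600×32.177/1,000 + 557,800×19.379/1,000 + 805,400×10.675/1,000
= 21302.56 + 24634.61 + 10809.34 + 8597.33 = 65343.84.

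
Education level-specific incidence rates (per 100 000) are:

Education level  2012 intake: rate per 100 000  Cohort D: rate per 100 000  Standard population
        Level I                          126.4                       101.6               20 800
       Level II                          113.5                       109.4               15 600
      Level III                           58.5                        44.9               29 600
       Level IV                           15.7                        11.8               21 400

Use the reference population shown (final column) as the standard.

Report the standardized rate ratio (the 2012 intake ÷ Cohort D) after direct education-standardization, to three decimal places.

1.197

Standard total = 87 400; weights = 0.2380, 0.1785, 0.3387, 0.2449.
The 2012 intake: 0.2380×126.4 + 0.1785×113.5 + 0.3387×58.5 + 0.2449×15.7 = 73.9966 per 100 000.
Cohort D: 0.2380×101.6 + 0.1785×109.4 + 0.3387×44.9 + 0.2449×11.8 = 61.8018 per 100 000.
Ratio = 73.9966 ÷ 61.8018 = 1.19732.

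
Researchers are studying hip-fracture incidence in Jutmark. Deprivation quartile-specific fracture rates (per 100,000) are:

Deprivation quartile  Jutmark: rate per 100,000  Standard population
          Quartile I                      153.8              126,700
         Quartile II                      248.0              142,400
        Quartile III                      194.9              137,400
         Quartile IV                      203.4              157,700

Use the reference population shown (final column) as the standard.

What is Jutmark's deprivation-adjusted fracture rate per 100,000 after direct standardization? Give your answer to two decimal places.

201.45

Standard total = 564,200; weights = 0.2246, 0.2524, 0.2435, 0.2795.
Standardized rate: 0.2246×153.8 + 0.2524×248.0 + 0.2435×194.9 + 0.2795×203.4 = 201.4482 per 100,000.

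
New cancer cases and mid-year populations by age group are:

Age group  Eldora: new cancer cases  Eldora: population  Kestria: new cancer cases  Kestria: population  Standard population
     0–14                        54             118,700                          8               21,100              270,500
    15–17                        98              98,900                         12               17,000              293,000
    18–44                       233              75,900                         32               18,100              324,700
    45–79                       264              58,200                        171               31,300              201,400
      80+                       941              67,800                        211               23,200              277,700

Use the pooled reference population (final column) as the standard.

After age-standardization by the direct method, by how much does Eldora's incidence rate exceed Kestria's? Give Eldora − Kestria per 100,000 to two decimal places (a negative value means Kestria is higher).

122.03

Age-specific rates per 100,000 for Eldora: 45.49, 99.09, 306.98, 453.61, 1387.91.
For Kestria: 37.91, 70.59, 176.80, 546.33, 909.48.
Standard total = 1,367,300; weights = 0.1978, 0.2143, 0.2375, 0.1473, 0.2031.
Eldora: 0.1978×45.49 + 0.2143×99.09 + 0.2375×306.98 + 0.1473×453.61 + 0.2031×1387.91 = 451.8354 per 100,000.
Kestria: 0.1978×37.91 + 0.2143×70.59 + 0.2375×176.80 + 0.1473×546.33 + 0.2031×909.48 = 329.8012 per 100,000.
Difference = 451.8354 − 329.8012 = 122.0342.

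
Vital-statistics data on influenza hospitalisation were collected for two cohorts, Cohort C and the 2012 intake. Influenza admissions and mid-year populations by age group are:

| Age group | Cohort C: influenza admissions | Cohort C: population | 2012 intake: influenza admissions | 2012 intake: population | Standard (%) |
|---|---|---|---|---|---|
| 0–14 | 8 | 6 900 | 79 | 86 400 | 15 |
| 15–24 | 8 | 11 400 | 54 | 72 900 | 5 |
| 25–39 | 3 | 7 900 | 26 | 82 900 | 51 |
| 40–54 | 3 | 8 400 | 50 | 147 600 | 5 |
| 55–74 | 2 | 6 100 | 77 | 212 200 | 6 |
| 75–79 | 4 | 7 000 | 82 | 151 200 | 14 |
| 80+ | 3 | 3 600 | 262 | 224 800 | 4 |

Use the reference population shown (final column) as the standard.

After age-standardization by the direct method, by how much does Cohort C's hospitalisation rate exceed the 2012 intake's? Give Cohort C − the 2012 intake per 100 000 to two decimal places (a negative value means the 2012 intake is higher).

Age-specific rates per 100 000 for Cohort C: 115.94, 70.18, 37.97, 35.71, 32.79, 57.14, 83.33.
For the 2012 intake: 91.44, 74.07, 31.36, 33.88, 36.29, 54.23, 116.55.
Standard weights: 0.15, 0.05, 0.51, 0.05, 0.06, 0.14, 0.04.
Cohort C: 0.1500×115.94 + 0.0500×70.18 + 0.5100×37.97 + 0.0500×35.71 + 0.0600×32.79 + 0.1400×57.14 + 0.0400×83.33 = 55.3534 per 100 000.
The 2012 intake: 0.1500×91.44 + 0.0500×74.07 + 0.5100×31.36 + 0.0500×33.88 + 0.0600×36.29 + 0.1400×54.23 + 0.0400×116.55 = 49.5396 per 100 000.
Difference = 55.3534 − 49.5396 = 5.8138.

5.81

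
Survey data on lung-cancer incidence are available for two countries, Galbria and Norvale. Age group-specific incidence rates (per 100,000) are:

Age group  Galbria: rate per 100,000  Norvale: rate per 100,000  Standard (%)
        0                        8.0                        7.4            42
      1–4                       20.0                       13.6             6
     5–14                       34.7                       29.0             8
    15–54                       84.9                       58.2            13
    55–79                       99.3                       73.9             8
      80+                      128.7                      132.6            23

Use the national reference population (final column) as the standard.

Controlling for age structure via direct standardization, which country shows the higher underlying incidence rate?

Standard weights: 0.42, 0.06, 0.08, 0.13, 0.08, 0.23.
Galbria: 0.4200×8.0 + 0.0600×20.0 + 0.0800×34.7 + 0.1300×84.9 + 0.0800×99.3 + 0.2300×128.7 = 55.9180 per 100,000.
Norvale: 0.4200×7.4 + 0.0600×13.6 + 0.0800×29.0 + 0.1300×58.2 + 0.0800×73.9 + 0.2300×132.6 = 50.2200 per 100,000.

Galbria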